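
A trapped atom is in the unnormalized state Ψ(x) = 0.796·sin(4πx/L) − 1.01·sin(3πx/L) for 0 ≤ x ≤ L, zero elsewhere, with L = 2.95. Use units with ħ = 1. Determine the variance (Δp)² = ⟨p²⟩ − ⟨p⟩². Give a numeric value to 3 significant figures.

13.2

Compute ⟨p⟩ and ⟨p²⟩ separately; (Δp)² = ⟨p²⟩ − ⟨p⟩².
d²/dx² sin(jπx/L) = −(jπ/L)²·sin(jπx/L); on 0 ≤ x ≤ L, ∫sin²(jπx/L) dx = L/2 and ∫sin(jπx/L)·sin(lπx/L) dx = 0 for j ≠ l, so only diagonal terms survive in ∫|Ψ|² and ∫Ψ·Ψ″; ∫Ψ·Ψ′ dx = [Ψ²/2] between the walls = 0.
Normalization: ∫|Ψ|² dx = 2.4392.
⟨p⟩ = 0.0000 and ⟨p²⟩ = 13.249.
(Δp)² = 13.249 − (0.0000)² = 13.249.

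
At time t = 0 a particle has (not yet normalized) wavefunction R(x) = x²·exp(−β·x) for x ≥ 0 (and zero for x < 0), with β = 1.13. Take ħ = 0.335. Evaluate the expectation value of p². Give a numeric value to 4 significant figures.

p² R = −ħ² d²R/dx²; ⟨p²⟩ = −ħ² ∫ R*·R'' dx / ∫|R|² dx.
Differentiate x²·exp(−β·x) with the product rule; every integrand then reduces to terms xʲ·e^(−2βx) on [0, ∞), with ∫₀^∞ xʲ·e^(−2βx) dx = j!/(2β)^(j+1).
State is unnormalized: ∫|R|² dx = 0.40707, and ∫R*·(−ħ² R'') dx = 0.019444, so ⟨p²⟩ = 0.019444 / 0.40707.
⟨p²⟩ = 0.047767.

0.04777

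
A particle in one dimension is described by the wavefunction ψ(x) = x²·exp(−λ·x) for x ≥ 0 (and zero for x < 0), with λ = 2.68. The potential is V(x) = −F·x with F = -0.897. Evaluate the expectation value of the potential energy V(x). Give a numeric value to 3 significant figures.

⟨V⟩ = ∫ V(x)·|ψ|² dx / ∫|ψ|² dx.
Every integrand reduces to terms xʲ·e^(−2λx) on [0, ∞); use ∫₀^∞ xʲ·e^(−2λx) dx = j!/(2λ)^(j+1).
State is unnormalized: ∫|ψ|² dx = 0.0054248, and ∫ψ*·V(x)·ψ dx = 0.0045393, so ⟨V⟩ = 0.0045393 / 0.0054248.
⟨V⟩ = 0.83675.

0.837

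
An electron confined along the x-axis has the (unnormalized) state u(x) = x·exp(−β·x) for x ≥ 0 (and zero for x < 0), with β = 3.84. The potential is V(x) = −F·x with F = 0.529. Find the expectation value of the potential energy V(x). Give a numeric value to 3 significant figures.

⟨V⟩ = ∫ V(x)·|u|² dx / ∫|u|² dx.
Every integrand reduces to terms xʲ·e^(−2βx) on [0, ∞); use ∫₀^∞ xʲ·e^(−2βx) dx = j!/(2β)^(j+1).
State is unnormalized: ∫|u|² dx = 0.0044152, and ∫u*·V(x)·u dx = -0.00091235, so ⟨V⟩ = -0.00091235 / 0.0044152.
⟨V⟩ = -0.20664.

-0.207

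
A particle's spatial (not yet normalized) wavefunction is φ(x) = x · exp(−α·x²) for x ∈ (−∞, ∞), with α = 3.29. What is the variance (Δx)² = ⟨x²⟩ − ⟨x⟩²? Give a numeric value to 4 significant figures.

Compute ⟨x⟩ and ⟨x²⟩ separately, then (Δx)² = ⟨x²⟩ − ⟨x⟩².
Expand each integrand as polynomial × e^(−2αx²) and use ∫x^(2j)·e^(−2αx²) dx = (2j−1)!!/(4α)^j · √(π/(2α)), odd powers → 0; here √(π/(2α)) = 0.69097.
Normalization: ∫|φ|² dx = 0.052506.
⟨x⟩ = 0.0000 and ⟨x²⟩ = 0.22796.
(Δx)² = 0.22796 − (0.0000)² = 0.22796.

0.2280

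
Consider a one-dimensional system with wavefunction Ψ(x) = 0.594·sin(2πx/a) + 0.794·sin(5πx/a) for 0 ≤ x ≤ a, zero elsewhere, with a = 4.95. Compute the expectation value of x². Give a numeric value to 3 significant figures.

⟨x²⟩ = ∫ x²·|Ψ|² dx / ∫|Ψ|² dx (integrals over the domain).
On 0 ≤ x ≤ a (j ≠ l): ∫sin²(jπx/a) dx = a/2, ∫sin(jπx/a)·sin(lπx/a) dx = 0; diagonal moments ∫x·sin²(jπx/a) dx = a²/4, ∫x²·sin²(jπx/a) dx = a³·(1/6 − 1/(4j²π²)); cross terms ∫x·sin(jπx/a)·sin(lπx/a) dx = 0 for j + l even and −4jla²/(π²(j² − l²)²) for j + l odd, ∫x²·sin(jπx/a)·sin(lπx/a) dx = (−1)^(j+l)·4jla³/(π²(j² − l²)²); higher powers the same way via product-to-sum and parts.
State is unnormalized: ∫|Ψ|² dx = 2.4336, and ∫Ψ*·x²·Ψ dx = 18.477, so ⟨x²⟩ = 18.477 / 2.4336.
⟨x²⟩ = 7.5923.

7.59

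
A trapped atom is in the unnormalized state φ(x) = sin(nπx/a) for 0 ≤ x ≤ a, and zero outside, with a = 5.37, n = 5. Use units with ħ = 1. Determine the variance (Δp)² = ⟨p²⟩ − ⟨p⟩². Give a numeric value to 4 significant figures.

Compute ⟨p⟩ and ⟨p²⟩ separately; (Δp)² = ⟨p²⟩ − ⟨p⟩².
d/dx sin(nπx/a) = (nπ/a)·cos(nπx/a) and d²/dx² sin(nπx/a) = −(nπ/a)²·sin(nπx/a); on 0 ≤ x ≤ a, ∫sin²(nπx/a) dx = a/2 and ∫sin(nπx/a)·cos(nπx/a) dx = 0.
Normalization: ∫|φ|² dx = 2.6850.
⟨p⟩ = 0.0000 and ⟨p²⟩ = 8.5564.
(Δp)² = 8.5564 − (0.0000)² = 8.5564.

8.556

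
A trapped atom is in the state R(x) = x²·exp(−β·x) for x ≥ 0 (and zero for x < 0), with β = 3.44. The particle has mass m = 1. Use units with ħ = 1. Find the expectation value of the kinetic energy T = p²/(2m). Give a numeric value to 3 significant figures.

T = −(ħ²/2m) d²/dx², so ⟨T⟩ = −(ħ²/2m) ∫ R*·R'' dx / ∫|R|² dx; with m = 1.
Differentiate x²·exp(−β·x) with the product rule; every integrand then reduces to terms xʲ·e^(−2βx) on [0, ∞), with ∫₀^∞ xʲ·e^(−2βx) dx = j!/(2β)^(j+1).
State is unnormalized: ∫|R|² dx = 0.0015569, and ∫R*·(−ħ²/2m · R'') dx = 0.0030707, so ⟨T⟩ = 0.0030707 / 0.0015569.
⟨T⟩ = 1.9723.

1.97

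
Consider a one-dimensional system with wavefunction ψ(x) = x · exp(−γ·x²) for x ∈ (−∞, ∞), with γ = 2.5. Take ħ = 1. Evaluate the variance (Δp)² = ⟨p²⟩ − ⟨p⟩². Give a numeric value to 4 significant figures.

7.500

Compute ⟨p⟩ and ⟨p²⟩ separately; (Δp)² = ⟨p²⟩ − ⟨p⟩².
Expand each integrand as polynomial × e^(−2γx²) and use ∫x^(2j)·e^(−2γx²) dx = (2j−1)!!/(4γ)^j · √(π/(2γ)), odd powers → 0; here √(π/(2γ)) = 0.79267. Differentiate with the product rule, d/dx e^(−γx²) = −2γx·e^(−γx²).
Normalization: ∫|ψ|² dx = 0.079267.
⟨p⟩ = 0.0000 and ⟨p²⟩ = 7.5000.
(Δp)² = 7.5000 − (0.0000)² = 7.5000.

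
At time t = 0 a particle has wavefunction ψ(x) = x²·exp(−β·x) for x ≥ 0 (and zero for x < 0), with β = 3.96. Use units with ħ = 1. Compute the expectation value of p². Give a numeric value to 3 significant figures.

p² ψ = −ħ² d²ψ/dx²; ⟨p²⟩ = −ħ² ∫ ψ*·ψ'' dx / ∫|ψ|² dx.
Differentiate x²·exp(−β·x) with the product rule; every integrand then reduces to terms xʲ·e^(−2βx) on [0, ∞), with ∫₀^∞ xʲ·e^(−2βx) dx = j!/(2β)^(j+1).
State is unnormalized: ∫|ψ|² dx = 0.00077017, and ∫ψ*·(−ħ² ψ'') dx = 0.0040258, so ⟨p²⟩ = 0.0040258 / 0.00077017.
⟨p²⟩ = 5.2272.

5.23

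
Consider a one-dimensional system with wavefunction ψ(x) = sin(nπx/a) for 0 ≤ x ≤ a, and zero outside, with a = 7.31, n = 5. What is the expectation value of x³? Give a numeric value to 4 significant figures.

⟨x³⟩ = ∫ x³·|ψ|² dx / ∫|ψ|² dx (integrals over the domain).
With sin²θ = (1 − cos2θ)/2 on 0 ≤ x ≤ a: ∫sin²(nπx/a) dx = a/2, ∫x·sin²(nπx/a) dx = a²/4, ∫x²·sin²(nπx/a) dx = a³·(1/6 − 1/(4n²π²)); higher powers xᵏ the same way, integrating xᵏ·cos(2nπx/a) by parts.
State is unnormalized: ∫|ψ|² dx = 3.6550, and ∫ψ*·x³·ψ dx = 352.59, so ⟨x³⟩ = 352.59 / 3.6550.
⟨x³⟩ = 96.467.

96.47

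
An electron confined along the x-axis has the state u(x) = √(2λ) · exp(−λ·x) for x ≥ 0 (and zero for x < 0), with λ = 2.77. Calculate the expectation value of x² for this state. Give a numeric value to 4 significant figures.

⟨x²⟩ = ∫ x²·|u|² dx (integrals over the domain).
Every integrand reduces to terms xʲ·e^(−2λx) on [0, ∞); use ∫₀^∞ xʲ·e^(−2λx) dx = j!/(2λ)^(j+1).
⟨x²⟩ = 0.065164.

0.06516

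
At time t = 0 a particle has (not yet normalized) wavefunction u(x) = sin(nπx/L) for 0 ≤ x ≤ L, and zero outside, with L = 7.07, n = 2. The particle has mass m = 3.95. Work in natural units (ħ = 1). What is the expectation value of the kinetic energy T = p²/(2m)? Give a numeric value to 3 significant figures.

T = −(ħ²/2m) d²/dx², so ⟨T⟩ = −(ħ²/2m) ∫ u*·u'' dx / ∫|u|² dx; with m = 3.95.
d/dx sin(nπx/L) = (nπ/L)·cos(nπx/L) and d²/dx² sin(nπx/L) = −(nπ/L)²·sin(nπx/L); on 0 ≤ x ≤ L, ∫sin²(nπx/L) dx = L/2 and ∫sin(nπx/L)·cos(nπx/L) dx = 0.
State is unnormalized: ∫|u|² dx = 3.5350, and ∫u*·(−ħ²/2m · u'') dx = 0.35341, so ⟨T⟩ = 0.35341 / 3.5350.
⟨T⟩ = 0.099976.

0.100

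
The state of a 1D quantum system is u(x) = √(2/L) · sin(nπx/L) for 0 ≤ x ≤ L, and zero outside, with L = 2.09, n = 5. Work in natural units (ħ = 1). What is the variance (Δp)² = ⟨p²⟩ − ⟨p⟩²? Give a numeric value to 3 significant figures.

56.5

Compute ⟨p⟩ and ⟨p²⟩ separately; (Δp)² = ⟨p²⟩ − ⟨p⟩².
d/dx sin(nπx/L) = (nπ/L)·cos(nπx/L) and d²/dx² sin(nπx/L) = −(nπ/L)²·sin(nπx/L); on 0 ≤ x ≤ L, ∫sin²(nπx/L) dx = L/2 and ∫sin(nπx/L)·cos(nπx/L) dx = 0.
⟨p⟩ = 0.0000 and ⟨p²⟩ = 56.487.
(Δp)² = 56.487 − (0.0000)² = 56.487.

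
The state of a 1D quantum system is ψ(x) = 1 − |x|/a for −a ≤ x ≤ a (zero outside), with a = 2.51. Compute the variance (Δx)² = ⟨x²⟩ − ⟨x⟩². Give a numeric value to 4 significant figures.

Compute ⟨x⟩ and ⟨x²⟩ separately, then (Δx)² = ⟨x²⟩ − ⟨x⟩².
ψ is even, so ∫ over [−a, a] = 2∫₀ᵃ with ψ = 1 − x/a there: ∫₀ᵃ (1 − x/a)² dx = a/3, ∫₀ᵃ x²(1 − x/a)² dx = a³/30, ∫₀ᵃ x⁴(1 − x/a)² dx = a⁵/105.
Normalization: ∫|ψ|² dx = 1.6733.
⟨x⟩ = 0.0000 and ⟨x²⟩ = 0.63001.
(Δx)² = 0.63001 − (0.0000)² = 0.63001.

0.6300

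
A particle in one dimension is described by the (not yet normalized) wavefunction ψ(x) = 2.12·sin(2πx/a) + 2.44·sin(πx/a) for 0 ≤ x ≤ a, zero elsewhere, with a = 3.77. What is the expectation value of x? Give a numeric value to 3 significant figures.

⟨x⟩ = ∫ x·|ψ|² dx / ∫|ψ|² dx (integrals over the domain).
On 0 ≤ x ≤ a (j ≠ l): ∫sin²(jπx/a) dx = a/2, ∫sin(jπx/a)·sin(lπx/a) dx = 0; diagonal moments ∫x·sin²(jπx/a) dx = a²/4, ∫x²·sin²(jπx/a) dx = a³·(1/6 − 1/(4j²π²)); cross terms ∫x·sin(jπx/a)·sin(lπx/a) dx = 0 for j + l even and −4jla²/(π²(j² − l²)²) for j + l odd, ∫x²·sin(jπx/a)·sin(lπx/a) dx = (−1)^(j+l)·4jla³/(π²(j² − l²)²); higher powers the same way via product-to-sum and parts.
State is unnormalized: ∫|ψ|² dx = 19.694, and ∫ψ*·x·ψ dx = 23.881, so ⟨x⟩ = 23.881 / 19.694.
⟨x⟩ = 1.2126.

1.21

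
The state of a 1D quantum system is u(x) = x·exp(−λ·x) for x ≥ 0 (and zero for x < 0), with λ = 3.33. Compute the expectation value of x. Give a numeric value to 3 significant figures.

0.450

⟨x⟩ = ∫ x·|u|² dx / ∫|u|² dx (integrals over the domain).
Every integrand reduces to terms xʲ·e^(−2λx) on [0, ∞); use ∫₀^∞ xʲ·e^(−2λx) dx = j!/(2λ)^(j+1).
State is unnormalized: ∫|u|² dx = 0.0067703, and ∫u*·x·u dx = 0.0030497, so ⟨x⟩ = 0.0030497 / 0.0067703.
⟨x⟩ = 0.45045.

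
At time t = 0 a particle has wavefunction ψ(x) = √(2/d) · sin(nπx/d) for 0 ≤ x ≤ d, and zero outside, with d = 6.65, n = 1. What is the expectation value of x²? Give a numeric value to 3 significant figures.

⟨x²⟩ = ∫ x²·|ψ|² dx (integrals over the domain).
With sin²θ = (1 − cos2θ)/2 on 0 ≤ x ≤ d: ∫sin²(nπx/d) dx = d/2, ∫x·sin²(nπx/d) dx = d²/4, ∫x²·sin²(nπx/d) dx = d³·(1/6 − 1/(4n²π²)); higher powers xᵏ the same way, integrating xᵏ·cos(2nπx/d) by parts.
⟨x²⟩ = 12.500.

12.5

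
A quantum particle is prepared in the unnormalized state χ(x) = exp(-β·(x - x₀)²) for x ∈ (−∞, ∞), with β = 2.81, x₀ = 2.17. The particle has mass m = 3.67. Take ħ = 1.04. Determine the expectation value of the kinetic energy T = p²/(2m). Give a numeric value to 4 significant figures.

0.4141

T = −(ħ²/2m) d²/dx², so ⟨T⟩ = −(ħ²/2m) ∫ χ*·χ'' dx / ∫|χ|² dx; with m = 3.67.
Gaussian moments (u = x − x₀): ∫u^(2j)·e^(−2βu²) du = (2j−1)!!/(4β)^j · √(π/(2β)), odd powers integrate to 0; here √(π/(2β)) = 0.74766. Derivatives: d/dx e^(−βu²) = −2βu·e^(−βu²), d²/dx² e^(−βu²) = (4β²u² − 2β)·e^(−βu²).
State is unnormalized: ∫|χ|² dx = 0.74766, and ∫χ*·(−ħ²/2m · χ'') dx = 0.30959, so ⟨T⟩ = 0.30959 / 0.74766.
⟨T⟩ = 0.41407.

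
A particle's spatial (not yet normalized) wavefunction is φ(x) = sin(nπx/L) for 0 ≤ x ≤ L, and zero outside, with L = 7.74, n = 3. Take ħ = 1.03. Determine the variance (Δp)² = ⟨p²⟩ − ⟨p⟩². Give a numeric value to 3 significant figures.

Compute ⟨p⟩ and ⟨p²⟩ separately; (Δp)² = ⟨p²⟩ − ⟨p⟩².
d/dx sin(nπx/L) = (nπ/L)·cos(nπx/L) and d²/dx² sin(nπx/L) = −(nπ/L)²·sin(nπx/L); on 0 ≤ x ≤ L, ∫sin²(nπx/L) dx = L/2 and ∫sin(nπx/L)·cos(nπx/L) dx = 0.
Normalization: ∫|φ|² dx = 3.8700.
⟨p⟩ = 0.0000 and ⟨p²⟩ = 1.5730.
(Δp)² = 1.5730 − (0.0000)² = 1.5730.

1.57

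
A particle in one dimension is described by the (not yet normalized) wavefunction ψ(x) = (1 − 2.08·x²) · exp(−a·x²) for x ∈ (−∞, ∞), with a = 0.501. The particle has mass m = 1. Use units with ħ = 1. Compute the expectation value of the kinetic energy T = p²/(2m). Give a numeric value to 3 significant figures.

1.23

T = −(ħ²/2m) d²/dx², so ⟨T⟩ = −(ħ²/2m) ∫ ψ*·ψ'' dx / ∫|ψ|² dx; with m = 1.
Expand each integrand as polynomial × e^(−2ax²) and use ∫x^(2j)·e^(−2ax²) dx = (2j−1)!!/(4a)^j · √(π/(2a)), odd powers → 0; here √(π/(2a)) = 1.7707. Differentiate with the product rule, d/dx e^(−ax²) = −2ax·e^(−ax²).
State is unnormalized: ∫|ψ|² dx = 3.8176, and ∫ψ*·(−ħ²/2m · ψ'') dx = 4.7092, so ⟨T⟩ = 4.7092 / 3.8176.
⟨T⟩ = 1.2335.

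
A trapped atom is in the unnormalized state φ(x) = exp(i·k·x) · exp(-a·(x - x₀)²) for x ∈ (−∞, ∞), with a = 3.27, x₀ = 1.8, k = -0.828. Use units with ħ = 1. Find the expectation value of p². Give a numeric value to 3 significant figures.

p² φ = −ħ² d²φ/dx²; ⟨p²⟩ = −ħ² ∫ φ*·φ'' dx / ∫|φ|² dx.
Gaussian moments (u = x − x₀): ∫u^(2j)·e^(−2au²) du = (2j−1)!!/(4a)^j · √(π/(2a)), odd powers integrate to 0; here √(π/(2a)) = 0.69308. Derivatives: φ′ = (ik − 2au)·φ, φ″ = ((ik − 2au)² − 2a)·φ; the odd-in-u pieces drop out.
State is unnormalized: ∫|φ|² dx = 0.69308, and ∫φ*·(−ħ² φ'') dx = 2.7416, so ⟨p²⟩ = 2.7416 / 0.69308.
⟨p²⟩ = 3.9556.

3.96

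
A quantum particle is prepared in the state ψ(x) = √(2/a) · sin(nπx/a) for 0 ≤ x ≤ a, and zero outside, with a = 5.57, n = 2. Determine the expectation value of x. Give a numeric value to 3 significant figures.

2.79

⟨x⟩ = ∫ x·|ψ|² dx (integrals over the domain).
With sin²θ = (1 − cos2θ)/2 on 0 ≤ x ≤ a: ∫sin²(nπx/a) dx = a/2, ∫x·sin²(nπx/a) dx = a²/4, ∫x²·sin²(nπx/a) dx = a³·(1/6 − 1/(4n²π²)); higher powers xᵏ the same way, integrating xᵏ·cos(2nπx/a) by parts.
⟨x⟩ = 2.7850.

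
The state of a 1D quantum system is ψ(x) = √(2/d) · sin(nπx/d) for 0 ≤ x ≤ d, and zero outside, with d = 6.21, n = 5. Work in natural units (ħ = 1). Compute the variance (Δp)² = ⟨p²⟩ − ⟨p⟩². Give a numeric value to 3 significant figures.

6.40

Compute ⟨p⟩ and ⟨p²⟩ separately; (Δp)² = ⟨p²⟩ − ⟨p⟩².
d/dx sin(nπx/d) = (nπ/d)·cos(nπx/d) and d²/dx² sin(nπx/d) = −(nπ/d)²·sin(nπx/d); on 0 ≤ x ≤ d, ∫sin²(nπx/d) dx = d/2 and ∫sin(nπx/d)·cos(nπx/d) dx = 0.
⟨p⟩ = 0.0000 and ⟨p²⟩ = 6.3982.
(Δp)² = 6.3982 − (0.0000)² = 6.3982.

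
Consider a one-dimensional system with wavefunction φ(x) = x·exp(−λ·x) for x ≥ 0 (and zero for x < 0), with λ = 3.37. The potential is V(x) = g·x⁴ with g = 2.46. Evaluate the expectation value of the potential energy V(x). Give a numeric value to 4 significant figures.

0.4291

⟨V⟩ = ∫ V(x)·|φ|² dx / ∫|φ|² dx.
Every integrand reduces to terms xʲ·e^(−2λx) on [0, ∞); use ∫₀^∞ xʲ·e^(−2λx) dx = j!/(2λ)^(j+1).
State is unnormalized: ∫|φ|² dx = 0.0065321, and ∫φ*·V(x)·φ dx = 0.0028032, so ⟨V⟩ = 0.0028032 / 0.0065321.
⟨V⟩ = 0.42914.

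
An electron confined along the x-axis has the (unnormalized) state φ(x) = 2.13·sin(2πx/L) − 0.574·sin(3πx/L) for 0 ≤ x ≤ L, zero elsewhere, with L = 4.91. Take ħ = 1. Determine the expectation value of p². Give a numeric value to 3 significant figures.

1.78

p² φ = −ħ² d²φ/dx²; ⟨p²⟩ = −ħ² ∫ φ*·φ'' dx / ∫|φ|² dx.
d²/dx² sin(jπx/L) = −(jπ/L)²·sin(jπx/L); on 0 ≤ x ≤ L, ∫sin²(jπx/L) dx = L/2 and ∫sin(jπx/L)·sin(lπx/L) dx = 0 for j ≠ l, so only diagonal terms survive in ∫|φ|² and ∫φ·φ″; ∫φ·φ′ dx = [φ²/2] between the walls = 0.
State is unnormalized: ∫|φ|² dx = 11.947, and ∫φ*·(−ħ² φ'') dx = 21.220, so ⟨p²⟩ = 21.220 / 11.947.
⟨p²⟩ = 1.7761.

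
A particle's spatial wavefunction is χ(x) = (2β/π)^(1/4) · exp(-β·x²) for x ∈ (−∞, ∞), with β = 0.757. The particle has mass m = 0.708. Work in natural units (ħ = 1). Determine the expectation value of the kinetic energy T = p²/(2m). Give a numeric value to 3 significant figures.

0.535

T = −(ħ²/2m) d²/dx², so ⟨T⟩ = −(ħ²/2m) ∫ χ*·χ'' dx; with m = 0.708.
Gaussian moments: ∫x^(2j)·e^(−2βx²) dx = (2j−1)!!/(4β)^j · √(π/(2β)), odd powers integrate to 0; here √(π/(2β)) = 1.4405. Derivatives: d/dx e^(−βx²) = −2βx·e^(−βx²), d²/dx² e^(−βx²) = (4β²x² − 2β)·e^(−βx²).
⟨T⟩ = 0.53460.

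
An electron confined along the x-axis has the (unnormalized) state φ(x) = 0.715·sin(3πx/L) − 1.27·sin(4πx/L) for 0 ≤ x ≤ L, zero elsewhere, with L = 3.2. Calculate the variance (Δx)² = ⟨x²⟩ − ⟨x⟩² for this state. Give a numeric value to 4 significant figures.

0.5199

Compute ⟨x⟩ and ⟨x²⟩ separately, then (Δx)² = ⟨x²⟩ − ⟨x⟩².
On 0 ≤ x ≤ L (j ≠ l): ∫sin²(jπx/L) dx = L/2, ∫sin(jπx/L)·sin(lπx/L) dx = 0; diagonal moments ∫x·sin²(jπx/L) dx = L²/4, ∫x²·sin²(jπx/L) dx = L³·(1/6 − 1/(4j²π²)); cross terms ∫x·sin(jπx/L)·sin(lπx/L) dx = 0 for j + l even and −4jlL²/(π²(j² − l²)²) for j + l odd, ∫x²·sin(jπx/L)·sin(lπx/L) dx = (−1)^(j+l)·4jlL³/(π²(j² − l²)²); higher powers the same way via product-to-sum and parts.
Normalization: ∫|φ|² dx = 3.3986.
⟨x⟩ = 2.1431 and ⟨x²⟩ = 5.1128.
(Δx)² = 5.1128 − (2.1431)² = 0.51988.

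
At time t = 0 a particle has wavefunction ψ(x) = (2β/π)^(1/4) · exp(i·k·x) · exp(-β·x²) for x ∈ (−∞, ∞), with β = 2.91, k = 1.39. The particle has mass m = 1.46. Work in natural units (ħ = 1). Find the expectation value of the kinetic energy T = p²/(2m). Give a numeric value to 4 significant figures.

T = −(ħ²/2m) d²/dx², so ⟨T⟩ = −(ħ²/2m) ∫ ψ*·ψ'' dx; with m = 1.46.
Gaussian moments: ∫x^(2j)·e^(−2βx²) dx = (2j−1)!!/(4β)^j · √(π/(2β)), odd powers integrate to 0; here √(π/(2β)) = 0.73471. Derivatives: ψ′ = (ik − 2βx)·ψ, ψ″ = ((ik − 2βx)² − 2β)·ψ; the odd-in-x pieces drop out.
⟨T⟩ = 1.6583.

1.658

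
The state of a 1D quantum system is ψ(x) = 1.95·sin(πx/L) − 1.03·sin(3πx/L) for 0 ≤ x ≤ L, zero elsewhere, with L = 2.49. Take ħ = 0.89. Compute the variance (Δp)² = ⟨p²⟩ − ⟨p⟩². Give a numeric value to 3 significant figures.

Compute ⟨p⟩ and ⟨p²⟩ separately; (Δp)² = ⟨p²⟩ − ⟨p⟩².
d²/dx² sin(jπx/L) = −(jπ/L)²·sin(jπx/L); on 0 ≤ x ≤ L, ∫sin²(jπx/L) dx = L/2 and ∫sin(jπx/L)·sin(lπx/L) dx = 0 for j ≠ l, so only diagonal terms survive in ∫|ψ|² and ∫ψ·ψ″; ∫ψ·ψ′ dx = [ψ²/2] between the walls = 0.
Normalization: ∫|ψ|² dx = 6.0549.
⟨p⟩ = 0.0000 and ⟨p²⟩ = 3.4613.
(Δp)² = 3.4613 − (0.0000)² = 3.4613.

3.46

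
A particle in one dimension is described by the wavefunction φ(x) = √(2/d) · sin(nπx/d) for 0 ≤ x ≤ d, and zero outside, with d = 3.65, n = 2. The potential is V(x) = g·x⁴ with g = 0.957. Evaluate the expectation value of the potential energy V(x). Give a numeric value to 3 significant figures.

⟨V⟩ = ∫ V(x)·|φ|² dx.
With sin²θ = (1 − cos2θ)/2 on 0 ≤ x ≤ d: ∫sin²(nπx/d) dx = d/2, ∫x·sin²(nπx/d) dx = d²/4, ∫x²·sin²(nπx/d) dx = d³·(1/6 − 1/(4n²π²)); higher powers xᵏ the same way, integrating xᵏ·cos(2nπx/d) by parts.
⟨V⟩ = 29.832.

29.8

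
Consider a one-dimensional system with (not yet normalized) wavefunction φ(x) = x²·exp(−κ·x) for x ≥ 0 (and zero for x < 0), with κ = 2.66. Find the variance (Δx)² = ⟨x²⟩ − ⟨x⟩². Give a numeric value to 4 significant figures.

Compute ⟨x⟩ and ⟨x²⟩ separately, then (Δx)² = ⟨x²⟩ − ⟨x⟩².
Every integrand reduces to terms xʲ·e^(−2κx) on [0, ∞); use ∫₀^∞ xʲ·e^(−2κx) dx = j!/(2κ)^(j+1).
Normalization: ∫|φ|² dx = 0.0056319.
⟨x⟩ = 0.93985 and ⟨x²⟩ = 1.0600.
(Δx)² = 1.0600 − (0.93985)² = 0.17666.

0.1767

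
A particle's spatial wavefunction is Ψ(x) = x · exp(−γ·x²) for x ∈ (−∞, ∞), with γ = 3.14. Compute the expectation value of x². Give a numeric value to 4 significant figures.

0.2389

⟨x²⟩ = ∫ x²·|Ψ|² dx / ∫|Ψ|² dx (integrals over the domain).
Expand each integrand as polynomial × e^(−2γx²) and use ∫x^(2j)·e^(−2γx²) dx = (2j−1)!!/(4γ)^j · √(π/(2γ)), odd powers → 0; here √(π/(2γ)) = 0.70729.
State is unnormalized: ∫|Ψ|² dx = 0.056313, and ∫Ψ*·x²·Ψ dx = 0.013450, so ⟨x²⟩ = 0.013450 / 0.056313.
⟨x²⟩ = 0.23885.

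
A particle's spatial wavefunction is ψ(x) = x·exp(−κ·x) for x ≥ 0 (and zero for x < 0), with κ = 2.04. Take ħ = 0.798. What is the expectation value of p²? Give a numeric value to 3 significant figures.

p² ψ = −ħ² d²ψ/dx²; ⟨p²⟩ = −ħ² ∫ ψ*·ψ'' dx / ∫|ψ|² dx.
Differentiate x·exp(−κ·x) with the product rule; every integrand then reduces to terms xʲ·e^(−2κx) on [0, ∞), with ∫₀^∞ xʲ·e^(−2κx) dx = j!/(2κ)^(j+1).
State is unnormalized: ∫|ψ|² dx = 0.029448, and ∫ψ*·(−ħ² ψ'') dx = 0.078040, so ⟨p²⟩ = 0.078040 / 0.029448.
⟨p²⟩ = 2.6501.

2.65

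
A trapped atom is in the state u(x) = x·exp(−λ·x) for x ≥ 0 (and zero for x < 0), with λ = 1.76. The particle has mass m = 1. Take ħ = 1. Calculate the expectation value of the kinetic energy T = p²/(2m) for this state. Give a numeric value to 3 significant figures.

1.55

T = −(ħ²/2m) d²/dx², so ⟨T⟩ = −(ħ²/2m) ∫ u*·u'' dx / ∫|u|² dx; with m = 1.
Differentiate x·exp(−λ·x) with the product rule; every integrand then reduces to terms xʲ·e^(−2λx) on [0, ∞), with ∫₀^∞ xʲ·e^(−2λx) dx = j!/(2λ)^(j+1).
State is unnormalized: ∫|u|² dx = 0.045857, and ∫u*·(−ħ²/2m · u'') dx = 0.071023, so ⟨T⟩ = 0.071023 / 0.045857.
⟨T⟩ = 1.5488.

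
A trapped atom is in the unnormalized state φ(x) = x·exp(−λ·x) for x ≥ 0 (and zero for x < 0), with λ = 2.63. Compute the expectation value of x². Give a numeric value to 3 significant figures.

⟨x²⟩ = ∫ x²·|φ|² dx / ∫|φ|² dx (integrals over the domain).
Every integrand reduces to terms xʲ·e^(−2λx) on [0, ∞); use ∫₀^∞ xʲ·e^(−2λx) dx = j!/(2λ)^(j+1).
State is unnormalized: ∫|φ|² dx = 0.013743, and ∫φ*·x²·φ dx = 0.0059605, so ⟨x²⟩ = 0.0059605 / 0.013743.
⟨x²⟩ = 0.43372.

0.434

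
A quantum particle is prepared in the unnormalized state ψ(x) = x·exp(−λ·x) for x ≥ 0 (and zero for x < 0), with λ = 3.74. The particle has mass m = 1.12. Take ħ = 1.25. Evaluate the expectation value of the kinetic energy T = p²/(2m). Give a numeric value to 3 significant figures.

T = −(ħ²/2m) d²/dx², so ⟨T⟩ = −(ħ²/2m) ∫ ψ*·ψ'' dx / ∫|ψ|² dx; with m = 1.12.
Differentiate x·exp(−λ·x) with the product rule; every integrand then reduces to terms xʲ·e^(−2λx) on [0, ∞), with ∫₀^∞ xʲ·e^(−2λx) dx = j!/(2λ)^(j+1).
State is unnormalized: ∫|ψ|² dx = 0.0047789, and ∫ψ*·(−ħ²/2m · ψ'') dx = 0.046627, so ⟨T⟩ = 0.046627 / 0.0047789.
⟨T⟩ = 9.7570.

9.76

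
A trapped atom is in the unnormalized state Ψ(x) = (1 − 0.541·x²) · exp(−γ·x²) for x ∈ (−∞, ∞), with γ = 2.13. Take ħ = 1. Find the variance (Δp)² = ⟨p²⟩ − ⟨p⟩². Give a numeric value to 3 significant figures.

Compute ⟨p⟩ and ⟨p²⟩ separately; (Δp)² = ⟨p²⟩ − ⟨p⟩².
Expand each integrand as polynomial × e^(−2γx²) and use ∫x^(2j)·e^(−2γx²) dx = (2j−1)!!/(4γ)^j · √(π/(2γ)), odd powers → 0; here √(π/(2γ)) = 0.85876. Differentiate with the product rule, d/dx e^(−γx²) = −2γx·e^(−γx²).
Normalization: ∫|Ψ|² dx = 0.76009.
⟨p⟩ = 0.0000 and ⟨p²⟩ = 2.7800.
(Δp)² = 2.7800 − (0.0000)² = 2.7800.

2.78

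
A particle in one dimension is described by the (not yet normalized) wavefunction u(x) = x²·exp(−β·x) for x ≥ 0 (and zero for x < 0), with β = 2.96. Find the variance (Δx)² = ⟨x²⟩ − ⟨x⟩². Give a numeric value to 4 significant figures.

0.1427

Compute ⟨x⟩ and ⟨x²⟩ separately, then (Δx)² = ⟨x²⟩ − ⟨x⟩².
Every integrand reduces to terms xʲ·e^(−2βx) on [0, ∞); use ∫₀^∞ xʲ·e^(−2βx) dx = j!/(2β)^(j+1).
Normalization: ∫|u|² dx = 0.0033007.
⟨x⟩ = 0.84459 and ⟨x²⟩ = 0.85601.
(Δx)² = 0.85601 − (0.84459)² = 0.14267.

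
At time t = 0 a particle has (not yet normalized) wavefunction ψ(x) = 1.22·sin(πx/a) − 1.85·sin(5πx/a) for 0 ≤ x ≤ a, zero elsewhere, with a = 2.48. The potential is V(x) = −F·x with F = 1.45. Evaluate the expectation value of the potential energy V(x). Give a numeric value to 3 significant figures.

⟨V⟩ = ∫ V(x)·|ψ|² dx / ∫|ψ|² dx.
On 0 ≤ x ≤ a (j ≠ l): ∫sin²(jπx/a) dx = a/2, ∫sin(jπx/a)·sin(lπx/a) dx = 0; diagonal moments ∫x·sin²(jπx/a) dx = a²/4, ∫x²·sin²(jπx/a) dx = a³·(1/6 − 1/(4j²π²)); cross terms ∫x·sin(jπx/a)·sin(lπx/a) dx = 0 for j + l even and −4jla²/(π²(j² − l²)²) for j + l odd, ∫x²·sin(jπx/a)·sin(lπx/a) dx = (−1)^(j+l)·4jla³/(π²(j² − l²)²); higher powers the same way via product-to-sum and parts.
State is unnormalized: ∫|ψ|² dx = 6.0895, and ∫ψ*·V(x)·ψ dx = -10.949, so ⟨V⟩ = -10.949 / 6.0895.
⟨V⟩ = -1.7980.

-1.80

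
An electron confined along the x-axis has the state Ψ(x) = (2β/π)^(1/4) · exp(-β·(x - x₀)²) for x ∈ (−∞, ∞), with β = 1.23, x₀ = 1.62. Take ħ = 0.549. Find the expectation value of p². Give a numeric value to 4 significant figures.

0.3707

p² Ψ = −ħ² d²Ψ/dx²; ⟨p²⟩ = −ħ² ∫ Ψ*·Ψ'' dx.
Gaussian moments (u = x − x₀): ∫u^(2j)·e^(−2βu²) du = (2j−1)!!/(4β)^j · √(π/(2β)), odd powers integrate to 0; here √(π/(2β)) = 1.1301. Derivatives: d/dx e^(−βu²) = −2βu·e^(−βu²), d²/dx² e^(−βu²) = (4β²u² − 2β)·e^(−βu²).
⟨p²⟩ = 0.37072.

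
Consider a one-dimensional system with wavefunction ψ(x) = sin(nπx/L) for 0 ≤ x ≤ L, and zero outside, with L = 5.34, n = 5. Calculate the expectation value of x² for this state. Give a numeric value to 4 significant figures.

9.447

⟨x²⟩ = ∫ x²·|ψ|² dx / ∫|ψ|² dx (integrals over the domain).
With sin²θ = (1 − cos2θ)/2 on 0 ≤ x ≤ L: ∫sin²(nπx/L) dx = L/2, ∫x·sin²(nπx/L) dx = L²/4, ∫x²·sin²(nπx/L) dx = L³·(1/6 − 1/(4n²π²)); higher powers xᵏ the same way, integrating xᵏ·cos(2nπx/L) by parts.
State is unnormalized: ∫|ψ|² dx = 2.6700, and ∫ψ*·x²·ψ dx = 25.225, so ⟨x²⟩ = 25.225 / 2.6700.
⟨x²⟩ = 9.4474.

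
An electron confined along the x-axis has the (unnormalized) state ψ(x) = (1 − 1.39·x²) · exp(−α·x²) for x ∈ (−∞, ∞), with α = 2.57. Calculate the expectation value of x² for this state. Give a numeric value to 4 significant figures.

⟨x²⟩ = ∫ x²·|ψ|² dx / ∫|ψ|² dx (integrals over the domain).
Expand each integrand as polynomial × e^(−2αx²) and use ∫x^(2j)·e^(−2αx²) dx = (2j−1)!!/(4α)^j · √(π/(2α)), odd powers → 0; here √(π/(2α)) = 0.78180.
State is unnormalized: ∫|ψ|² dx = 0.61326, and ∫ψ*·x²·ψ dx = 0.035208, so ⟨x²⟩ = 0.035208 / 0.61326.
⟨x²⟩ = 0.057412.

0.05741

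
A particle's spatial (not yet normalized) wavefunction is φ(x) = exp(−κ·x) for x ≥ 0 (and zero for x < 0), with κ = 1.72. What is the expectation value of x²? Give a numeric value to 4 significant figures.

0.1690

⟨x²⟩ = ∫ x²·|φ|² dx / ∫|φ|² dx (integrals over the domain).
Every integrand reduces to terms xʲ·e^(−2κx) on [0, ∞); use ∫₀^∞ xʲ·e^(−2κx) dx = j!/(2κ)^(j+1).
State is unnormalized: ∫|φ|² dx = 0.29070, and ∫φ*·x²·φ dx = 0.049131, so ⟨x²⟩ = 0.049131 / 0.29070.
⟨x²⟩ = 0.16901.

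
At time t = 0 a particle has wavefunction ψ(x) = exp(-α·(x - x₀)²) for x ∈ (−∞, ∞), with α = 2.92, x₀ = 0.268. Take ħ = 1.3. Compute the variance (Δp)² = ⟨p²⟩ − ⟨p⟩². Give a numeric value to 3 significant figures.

Compute ⟨p⟩ and ⟨p²⟩ separately; (Δp)² = ⟨p²⟩ − ⟨p⟩².
Gaussian moments (u = x − x₀): ∫u^(2j)·e^(−2αu²) du = (2j−1)!!/(4α)^j · √(π/(2α)), odd powers integrate to 0; here √(π/(2α)) = 0.73345. Derivatives: d/dx e^(−αu²) = −2αu·e^(−αu²), d²/dx² e^(−αu²) = (4α²u² − 2α)·e^(−αu²).
Normalization: ∫|ψ|² dx = 0.73345.
⟨p⟩ = 0.0000 and ⟨p²⟩ = 4.9348.
(Δp)² = 4.9348 − (0.0000)² = 4.9348.

4.93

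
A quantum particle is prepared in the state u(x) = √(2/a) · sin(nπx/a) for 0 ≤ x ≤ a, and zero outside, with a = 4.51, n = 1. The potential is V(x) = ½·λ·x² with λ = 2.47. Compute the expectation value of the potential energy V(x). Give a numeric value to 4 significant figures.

7.101

⟨V⟩ = ∫ V(x)·|u|² dx.
With sin²θ = (1 − cos2θ)/2 on 0 ≤ x ≤ a: ∫sin²(nπx/a) dx = a/2, ∫x·sin²(nπx/a) dx = a²/4, ∫x²·sin²(nπx/a) dx = a³·(1/6 − 1/(4n²π²)); higher powers xᵏ the same way, integrating xᵏ·cos(2nπx/a) by parts.
⟨V⟩ = 7.1007.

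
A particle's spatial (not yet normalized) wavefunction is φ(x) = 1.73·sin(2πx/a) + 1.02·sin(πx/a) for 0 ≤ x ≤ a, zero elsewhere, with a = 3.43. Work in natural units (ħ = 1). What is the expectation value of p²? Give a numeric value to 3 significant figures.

p² φ = −ħ² d²φ/dx²; ⟨p²⟩ = −ħ² ∫ φ*·φ'' dx / ∫|φ|² dx.
d²/dx² sin(jπx/a) = −(jπ/a)²·sin(jπx/a); on 0 ≤ x ≤ a, ∫sin²(jπx/a) dx = a/2 and ∫sin(jπx/a)·sin(lπx/a) dx = 0 for j ≠ l, so only diagonal terms survive in ∫|φ|² and ∫φ·φ″; ∫φ·φ′ dx = [φ²/2] between the walls = 0.
State is unnormalized: ∫|φ|² dx = 6.9171, and ∫φ*·(−ħ² φ'') dx = 18.721, so ⟨p²⟩ = 18.721 / 6.9171.
⟨p²⟩ = 2.7064.

2.71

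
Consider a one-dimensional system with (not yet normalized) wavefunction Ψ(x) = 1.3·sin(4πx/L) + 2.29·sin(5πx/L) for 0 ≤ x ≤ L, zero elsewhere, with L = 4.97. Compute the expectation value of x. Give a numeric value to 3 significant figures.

⟨x⟩ = ∫ x·|Ψ|² dx / ∫|Ψ|² dx (integrals over the domain).
On 0 ≤ x ≤ L (j ≠ l): ∫sin²(jπx/L) dx = L/2, ∫sin(jπx/L)·sin(lπx/L) dx = 0; diagonal moments ∫x·sin²(jπx/L) dx = L²/4, ∫x²·sin²(jπx/L) dx = L³·(1/6 − 1/(4j²π²)); cross terms ∫x·sin(jπx/L)·sin(lπx/L) dx = 0 for j + l even and −4jlL²/(π²(j² − l²)²) for j + l odd, ∫x²·sin(jπx/L)·sin(lπx/L) dx = (−1)^(j+l)·4jlL³/(π²(j² − l²)²); higher powers the same way via product-to-sum and parts.
State is unnormalized: ∫|Ψ|² dx = 17.231, and ∫Ψ*·x·Ψ dx = 28.102, so ⟨x⟩ = 28.102 / 17.231.
⟨x⟩ = 1.6309.

1.63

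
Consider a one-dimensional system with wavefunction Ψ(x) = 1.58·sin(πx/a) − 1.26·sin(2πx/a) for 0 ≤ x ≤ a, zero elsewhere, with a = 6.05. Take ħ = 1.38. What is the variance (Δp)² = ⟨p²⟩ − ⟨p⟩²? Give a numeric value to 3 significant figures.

Compute ⟨p⟩ and ⟨p²⟩ separately; (Δp)² = ⟨p²⟩ − ⟨p⟩².
d²/dx² sin(jπx/a) = −(jπ/a)²·sin(jπx/a); on 0 ≤ x ≤ a, ∫sin²(jπx/a) dx = a/2 and ∫sin(jπx/a)·sin(lπx/a) dx = 0 for j ≠ l, so only diagonal terms survive in ∫|Ψ|² and ∫Ψ·Ψ″; ∫Ψ·Ψ′ dx = [Ψ²/2] between the walls = 0.
Normalization: ∫|Ψ|² dx = 12.354.
⟨p⟩ = 0.0000 and ⟨p²⟩ = 1.1124.
(Δp)² = 1.1124 − (0.0000)² = 1.1124.

1.11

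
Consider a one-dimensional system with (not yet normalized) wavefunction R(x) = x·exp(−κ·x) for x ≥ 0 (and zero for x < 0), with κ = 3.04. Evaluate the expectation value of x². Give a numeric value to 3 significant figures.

⟨x²⟩ = ∫ x²·|R|² dx / ∫|R|² dx (integrals over the domain).
Every integrand reduces to terms xʲ·e^(−2κx) on [0, ∞); use ∫₀^∞ xʲ·e^(−2κx) dx = j!/(2κ)^(j+1).
State is unnormalized: ∫|R|² dx = 0.0088986, and ∫R*·x²·R dx = 0.0028886, so ⟨x²⟩ = 0.0028886 / 0.0088986.
⟨x²⟩ = 0.32462.

0.325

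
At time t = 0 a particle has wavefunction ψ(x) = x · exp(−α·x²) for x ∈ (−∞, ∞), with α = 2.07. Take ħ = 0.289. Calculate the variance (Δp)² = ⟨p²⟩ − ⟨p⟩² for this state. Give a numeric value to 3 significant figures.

Compute ⟨p⟩ and ⟨p²⟩ separately; (Δp)² = ⟨p²⟩ − ⟨p⟩².
Expand each integrand as polynomial × e^(−2αx²) and use ∫x^(2j)·e^(−2αx²) dx = (2j−1)!!/(4α)^j · √(π/(2α)), odd powers → 0; here √(π/(2α)) = 0.87111. Differentiate with the product rule, d/dx e^(−αx²) = −2αx·e^(−αx²).
Normalization: ∫|ψ|² dx = 0.10521.
⟨p⟩ = 0.0000 and ⟨p²⟩ = 0.51867.
(Δp)² = 0.51867 − (0.0000)² = 0.51867.

0.519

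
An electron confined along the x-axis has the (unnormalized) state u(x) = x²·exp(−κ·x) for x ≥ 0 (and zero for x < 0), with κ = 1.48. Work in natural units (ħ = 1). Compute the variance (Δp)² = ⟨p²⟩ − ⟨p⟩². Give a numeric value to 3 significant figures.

Compute ⟨p⟩ and ⟨p²⟩ separately; (Δp)² = ⟨p²⟩ − ⟨p⟩².
Differentiate x²·exp(−κ·x) with the product rule; every integrand then reduces to terms xʲ·e^(−2κx) on [0, ∞), with ∫₀^∞ xʲ·e^(−2κx) dx = j!/(2κ)^(j+1).
Normalization: ∫|u|² dx = 0.10562.
⟨p⟩ = 0.0000 and ⟨p²⟩ = 0.73013.
(Δp)² = 0.73013 − (0.0000)² = 0.73013.

0.730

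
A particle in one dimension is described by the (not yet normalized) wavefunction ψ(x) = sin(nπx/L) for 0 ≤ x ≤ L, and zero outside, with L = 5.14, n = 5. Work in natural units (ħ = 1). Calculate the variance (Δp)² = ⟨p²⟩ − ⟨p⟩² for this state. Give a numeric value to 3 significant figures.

Compute ⟨p⟩ and ⟨p²⟩ separately; (Δp)² = ⟨p²⟩ − ⟨p⟩².
d/dx sin(nπx/L) = (nπ/L)·cos(nπx/L) and d²/dx² sin(nπx/L) = −(nπ/L)²·sin(nπx/L); on 0 ≤ x ≤ L, ∫sin²(nπx/L) dx = L/2 and ∫sin(nπx/L)·cos(nπx/L) dx = 0.
Normalization: ∫|ψ|² dx = 2.5700.
⟨p⟩ = 0.0000 and ⟨p²⟩ = 9.3393.
(Δp)² = 9.3393 − (0.0000)² = 9.3393.

9.34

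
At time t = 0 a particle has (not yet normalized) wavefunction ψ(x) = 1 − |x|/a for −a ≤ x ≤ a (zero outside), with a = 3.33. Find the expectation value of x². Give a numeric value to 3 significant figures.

1.11

⟨x²⟩ = ∫ x²·|ψ|² dx / ∫|ψ|² dx (integrals over the domain).
ψ is even, so ∫ over [−a, a] = 2∫₀ᵃ with ψ = 1 − x/a there: ∫₀ᵃ (1 − x/a)² dx = a/3, ∫₀ᵃ x²(1 − x/a)² dx = a³/30, ∫₀ᵃ x⁴(1 − x/a)² dx = a⁵/105.
State is unnormalized: ∫|ψ|² dx = 2.2200, and ∫ψ*·x²·ψ dx = 2.4617, so ⟨x²⟩ = 2.4617 / 2.2200.
⟨x²⟩ = 1.1089.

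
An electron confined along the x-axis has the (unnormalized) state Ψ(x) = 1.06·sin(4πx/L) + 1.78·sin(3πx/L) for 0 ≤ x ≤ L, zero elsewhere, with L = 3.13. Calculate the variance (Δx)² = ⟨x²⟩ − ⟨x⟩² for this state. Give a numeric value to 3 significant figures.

0.469

Compute ⟨x⟩ and ⟨x²⟩ separately, then (Δx)² = ⟨x²⟩ − ⟨x⟩².
On 0 ≤ x ≤ L (j ≠ l): ∫sin²(jπx/L) dx = L/2, ∫sin(jπx/L)·sin(lπx/L) dx = 0; diagonal moments ∫x·sin²(jπx/L) dx = L²/4, ∫x²·sin²(jπx/L) dx = L³·(1/6 − 1/(4j²π²)); cross terms ∫x·sin(jπx/L)·sin(lπx/L) dx = 0 for j + l even and −4jlL²/(π²(j² − l²)²) for j + l odd, ∫x²·sin(jπx/L)·sin(lπx/L) dx = (−1)^(j+l)·4jlL³/(π²(j² − l²)²); higher powers the same way via product-to-sum and parts.
Normalization: ∫|Ψ|² dx = 6.7170.
⟨x⟩ = 1.0187 and ⟨x²⟩ = 1.5069.
(Δx)² = 1.5069 − (1.0187)² = 0.46916.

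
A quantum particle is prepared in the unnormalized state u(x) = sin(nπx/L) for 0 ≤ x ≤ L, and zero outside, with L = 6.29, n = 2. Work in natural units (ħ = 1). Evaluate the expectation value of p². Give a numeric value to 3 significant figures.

0.998

p² u = −ħ² d²u/dx²; ⟨p²⟩ = −ħ² ∫ u*·u'' dx / ∫|u|² dx.
d/dx sin(nπx/L) = (nπ/L)·cos(nπx/L) and d²/dx² sin(nπx/L) = −(nπ/L)²·sin(nπx/L); on 0 ≤ x ≤ L, ∫sin²(nπx/L) dx = L/2 and ∫sin(nπx/L)·cos(nπx/L) dx = 0.
State is unnormalized: ∫|u|² dx = 3.1450, and ∫u*·(−ħ² u'') dx = 3.1382, so ⟨p²⟩ = 3.1382 / 3.1450.
⟨p²⟩ = 0.99783.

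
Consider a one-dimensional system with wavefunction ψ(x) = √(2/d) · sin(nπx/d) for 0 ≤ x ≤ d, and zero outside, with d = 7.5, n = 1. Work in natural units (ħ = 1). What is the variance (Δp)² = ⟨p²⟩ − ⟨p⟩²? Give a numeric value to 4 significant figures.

0.1755

Compute ⟨p⟩ and ⟨p²⟩ separately; (Δp)² = ⟨p²⟩ − ⟨p⟩².
d/dx sin(nπx/d) = (nπ/d)·cos(nπx/d) and d²/dx² sin(nπx/d) = −(nπ/d)²·sin(nπx/d); on 0 ≤ x ≤ d, ∫sin²(nπx/d) dx = d/2 and ∫sin(nπx/d)·cos(nπx/d) dx = 0.
⟨p⟩ = 0.0000 and ⟨p²⟩ = 0.17546.
(Δp)² = 0.17546 − (0.0000)² = 0.17546.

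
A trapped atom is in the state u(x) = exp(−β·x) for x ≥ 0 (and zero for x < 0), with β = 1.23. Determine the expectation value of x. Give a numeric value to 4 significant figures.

0.4065

⟨x⟩ = ∫ x·|u|² dx / ∫|u|² dx (integrals over the domain).
Every integrand reduces to terms xʲ·e^(−2βx) on [0, ∞); use ∫₀^∞ xʲ·e^(−2βx) dx = j!/(2β)^(j+1).
State is unnormalized: ∫|u|² dx = 0.40650, and ∫u*·x·u dx = 0.16525, so ⟨x⟩ = 0.16525 / 0.40650.
⟨x⟩ = 0.40650.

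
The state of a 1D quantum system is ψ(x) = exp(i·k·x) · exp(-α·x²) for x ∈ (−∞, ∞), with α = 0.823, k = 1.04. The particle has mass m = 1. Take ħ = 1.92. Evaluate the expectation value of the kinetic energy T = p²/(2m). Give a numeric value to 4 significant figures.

T = −(ħ²/2m) d²/dx², so ⟨T⟩ = −(ħ²/2m) ∫ ψ*·ψ'' dx / ∫|ψ|² dx; with m = 1.
Gaussian moments: ∫x^(2j)·e^(−2αx²) dx = (2j−1)!!/(4α)^j · √(π/(2α)), odd powers integrate to 0; here √(π/(2α)) = 1.3815. Derivatives: ψ′ = (ik − 2αx)·ψ, ψ″ = ((ik − 2αx)² − 2α)·ψ; the odd-in-x pieces drop out.
State is unnormalized: ∫|ψ|² dx = 1.3815, and ∫ψ*·(−ħ²/2m · ψ'') dx = 4.8499, so ⟨T⟩ = 4.8499 / 1.3815.
⟨T⟩ = 3.5106.

3.511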